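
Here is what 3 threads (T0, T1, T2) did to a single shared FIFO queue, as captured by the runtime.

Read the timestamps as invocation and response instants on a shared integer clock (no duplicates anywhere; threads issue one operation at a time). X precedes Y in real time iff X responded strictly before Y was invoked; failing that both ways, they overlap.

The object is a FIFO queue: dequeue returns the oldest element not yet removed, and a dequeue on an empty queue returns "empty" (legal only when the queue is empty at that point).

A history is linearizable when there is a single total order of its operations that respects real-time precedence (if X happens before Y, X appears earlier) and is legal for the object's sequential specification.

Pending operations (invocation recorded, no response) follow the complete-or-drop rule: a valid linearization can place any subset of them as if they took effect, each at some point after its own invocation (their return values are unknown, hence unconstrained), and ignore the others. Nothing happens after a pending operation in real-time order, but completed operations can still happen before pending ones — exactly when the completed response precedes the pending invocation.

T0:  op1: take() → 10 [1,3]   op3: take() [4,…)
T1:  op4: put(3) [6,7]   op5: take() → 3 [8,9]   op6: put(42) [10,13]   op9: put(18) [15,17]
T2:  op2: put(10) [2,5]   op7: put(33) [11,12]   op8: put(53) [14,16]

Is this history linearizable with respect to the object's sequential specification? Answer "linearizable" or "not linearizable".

linearizable

a witness: op2, op1, op3, op4, op5, op6, op7, op8, op9
after step 1 (op2 put(10)): queue <10>
after step 2 (op1 take() → 10): queue <>
after step 3 (op3 take() (pending, included)): queue <>
after step 4 (op4 put(3)): queue <3>
after step 5 (op5 take() → 3): queue <>
after step 6 (op6 put(42)): queue <42>
after step 7 (op7 put(33)): queue <42,33>
after step 8 (op8 put(53)): queue <42,33,53>
after step 9 (op9 put(18)): queue <42,33,53,18>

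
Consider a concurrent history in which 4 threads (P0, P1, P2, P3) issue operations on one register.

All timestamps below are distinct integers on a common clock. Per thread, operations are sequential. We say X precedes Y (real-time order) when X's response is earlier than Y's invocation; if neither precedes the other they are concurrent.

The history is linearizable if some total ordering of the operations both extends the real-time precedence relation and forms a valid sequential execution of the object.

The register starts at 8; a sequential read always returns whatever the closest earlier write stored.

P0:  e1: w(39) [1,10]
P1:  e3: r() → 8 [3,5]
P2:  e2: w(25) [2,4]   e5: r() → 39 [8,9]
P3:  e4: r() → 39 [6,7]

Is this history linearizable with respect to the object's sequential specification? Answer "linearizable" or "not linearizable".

a witness: e3, e2, e1, e4, e5
after step 1 (e3 r() → 8): value 8
after step 2 (e2 w(25)): value 25
after step 3 (e1 w(39)): value 39
after step 4 (e4 r() → 39): value 39
after step 5 (e5 r() → 39): value 39

linearizable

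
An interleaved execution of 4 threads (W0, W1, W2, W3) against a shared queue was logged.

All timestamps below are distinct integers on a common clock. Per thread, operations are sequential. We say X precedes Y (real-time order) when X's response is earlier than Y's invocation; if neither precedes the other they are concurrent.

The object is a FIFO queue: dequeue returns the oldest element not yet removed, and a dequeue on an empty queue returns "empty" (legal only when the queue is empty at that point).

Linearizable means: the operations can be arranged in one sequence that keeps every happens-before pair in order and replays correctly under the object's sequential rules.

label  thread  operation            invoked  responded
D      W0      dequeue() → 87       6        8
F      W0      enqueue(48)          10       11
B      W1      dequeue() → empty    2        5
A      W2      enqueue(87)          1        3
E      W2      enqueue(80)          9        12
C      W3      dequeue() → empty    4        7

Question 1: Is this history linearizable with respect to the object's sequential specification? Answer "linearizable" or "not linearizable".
one valid linearization: B, A, D, C, E, F
1. B dequeue() → empty, leaving queue <>
2. A enqueue(87), leaving queue <87>
3. D dequeue() → 87, leaving queue <>
4. C dequeue() → empty, leaving queue <>
5. E enqueue(80), leaving queue <80>
6. F enqueue(48), leaving queue <80,48>

linearizable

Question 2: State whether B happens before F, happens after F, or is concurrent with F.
B spans [2,5], F spans [10,11]
resp(B)=5 < inv(F)=10

before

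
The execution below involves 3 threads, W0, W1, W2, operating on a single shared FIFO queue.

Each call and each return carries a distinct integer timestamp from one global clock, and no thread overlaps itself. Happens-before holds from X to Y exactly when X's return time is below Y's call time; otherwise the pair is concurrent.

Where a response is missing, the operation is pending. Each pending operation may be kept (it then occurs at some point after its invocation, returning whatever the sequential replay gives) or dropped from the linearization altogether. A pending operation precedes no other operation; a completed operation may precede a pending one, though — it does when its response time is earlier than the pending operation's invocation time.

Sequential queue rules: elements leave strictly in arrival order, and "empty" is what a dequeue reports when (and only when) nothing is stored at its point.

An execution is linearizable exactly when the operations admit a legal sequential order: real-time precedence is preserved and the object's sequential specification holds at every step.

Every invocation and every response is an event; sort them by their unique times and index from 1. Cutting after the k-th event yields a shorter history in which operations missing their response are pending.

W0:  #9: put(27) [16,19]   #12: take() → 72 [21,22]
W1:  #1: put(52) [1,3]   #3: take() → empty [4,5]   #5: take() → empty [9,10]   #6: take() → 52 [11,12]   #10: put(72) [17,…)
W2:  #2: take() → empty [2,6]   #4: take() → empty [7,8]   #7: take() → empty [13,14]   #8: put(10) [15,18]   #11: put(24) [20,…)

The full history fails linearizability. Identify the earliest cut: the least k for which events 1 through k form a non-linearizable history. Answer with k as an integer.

6

events 1..5 are linearizable; a witness order is #1, #2, #3:
after step 1 (#1 put(52)): queue <52>
after step 2 (#2 take() (pending, included)): queue <>
after step 3 (#3 take() → empty): queue <>
once event 6 joins (#2's response, time 6), exhaustive search finds no witness
take #1, #2, #3: step 2 already fails, because #2 take() → empty cannot occur there
take #1, #3, #2: step 2 already fails, because #3 take() → empty cannot occur there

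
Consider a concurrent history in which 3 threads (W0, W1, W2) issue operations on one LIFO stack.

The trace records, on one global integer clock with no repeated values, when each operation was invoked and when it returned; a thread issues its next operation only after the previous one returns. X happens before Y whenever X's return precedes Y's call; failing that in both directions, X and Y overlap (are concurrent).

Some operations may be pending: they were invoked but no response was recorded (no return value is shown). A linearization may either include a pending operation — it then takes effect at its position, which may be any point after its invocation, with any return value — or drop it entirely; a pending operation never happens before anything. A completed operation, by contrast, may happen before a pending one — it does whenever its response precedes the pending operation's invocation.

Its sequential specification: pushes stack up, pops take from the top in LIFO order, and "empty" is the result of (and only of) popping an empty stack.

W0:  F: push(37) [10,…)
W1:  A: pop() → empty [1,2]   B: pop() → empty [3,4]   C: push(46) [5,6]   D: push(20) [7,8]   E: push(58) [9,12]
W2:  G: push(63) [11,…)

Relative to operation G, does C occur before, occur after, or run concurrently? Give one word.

before

C spans [5,6], G spans [11,…)
resp(C)=6 < inv(G)=11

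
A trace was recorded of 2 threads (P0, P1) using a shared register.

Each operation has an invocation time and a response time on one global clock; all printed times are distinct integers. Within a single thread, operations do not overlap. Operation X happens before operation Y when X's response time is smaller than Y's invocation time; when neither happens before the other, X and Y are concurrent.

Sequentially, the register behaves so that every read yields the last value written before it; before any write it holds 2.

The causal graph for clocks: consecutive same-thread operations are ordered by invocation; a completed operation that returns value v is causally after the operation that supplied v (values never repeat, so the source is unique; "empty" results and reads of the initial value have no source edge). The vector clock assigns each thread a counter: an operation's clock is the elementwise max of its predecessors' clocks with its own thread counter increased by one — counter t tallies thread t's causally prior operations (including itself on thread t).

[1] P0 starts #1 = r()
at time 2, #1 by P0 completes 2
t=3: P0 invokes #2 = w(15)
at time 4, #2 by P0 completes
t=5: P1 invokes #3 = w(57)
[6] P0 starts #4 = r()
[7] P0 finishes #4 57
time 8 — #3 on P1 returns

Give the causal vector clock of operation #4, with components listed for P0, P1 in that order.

VC(#3, invoked at 5): no causal predecessors; +1 on P1 → (0, 1)
VC(#1, invoked at 1): no causal predecessors; +1 on P0 → (1, 0)
#2 (invocation 3): componentwise max over VC(#1)=(1, 0), +1 at P0, giving (2, 0)
#4 (invocation 6): componentwise max over VC(#2)=(2, 0), VC(#3)=(0, 1), +1 at P0, giving (3, 1)
target: VC(#4) = (3, 1)

(3, 1)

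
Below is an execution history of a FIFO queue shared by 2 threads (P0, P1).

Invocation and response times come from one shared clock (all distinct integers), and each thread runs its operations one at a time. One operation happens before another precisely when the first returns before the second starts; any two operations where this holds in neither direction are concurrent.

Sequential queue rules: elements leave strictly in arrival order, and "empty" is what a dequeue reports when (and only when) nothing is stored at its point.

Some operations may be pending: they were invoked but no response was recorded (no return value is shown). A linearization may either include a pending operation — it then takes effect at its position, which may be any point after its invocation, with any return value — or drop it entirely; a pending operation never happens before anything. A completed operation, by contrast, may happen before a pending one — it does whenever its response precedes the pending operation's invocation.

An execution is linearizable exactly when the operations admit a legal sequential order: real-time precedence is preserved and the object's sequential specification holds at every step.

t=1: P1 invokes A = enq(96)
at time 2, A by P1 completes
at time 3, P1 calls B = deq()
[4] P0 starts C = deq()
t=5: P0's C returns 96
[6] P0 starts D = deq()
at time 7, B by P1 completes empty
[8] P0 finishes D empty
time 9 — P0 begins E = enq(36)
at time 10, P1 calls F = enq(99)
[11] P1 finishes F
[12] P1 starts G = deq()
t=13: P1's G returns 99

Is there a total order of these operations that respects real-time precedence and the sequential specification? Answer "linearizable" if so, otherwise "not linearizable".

linearizable

witness order: A, C, B, D, F, E, G
step 1: A enq(96) — queue <96>
step 2: C deq() → 96 — queue <>
step 3: B deq() → empty — queue <>
step 4: D deq() → empty — queue <>
step 5: F enq(99) — queue <99>
step 6: E enq(36) (pending, included) — queue <99,36>
step 7: G deq() → 99 — queue <36>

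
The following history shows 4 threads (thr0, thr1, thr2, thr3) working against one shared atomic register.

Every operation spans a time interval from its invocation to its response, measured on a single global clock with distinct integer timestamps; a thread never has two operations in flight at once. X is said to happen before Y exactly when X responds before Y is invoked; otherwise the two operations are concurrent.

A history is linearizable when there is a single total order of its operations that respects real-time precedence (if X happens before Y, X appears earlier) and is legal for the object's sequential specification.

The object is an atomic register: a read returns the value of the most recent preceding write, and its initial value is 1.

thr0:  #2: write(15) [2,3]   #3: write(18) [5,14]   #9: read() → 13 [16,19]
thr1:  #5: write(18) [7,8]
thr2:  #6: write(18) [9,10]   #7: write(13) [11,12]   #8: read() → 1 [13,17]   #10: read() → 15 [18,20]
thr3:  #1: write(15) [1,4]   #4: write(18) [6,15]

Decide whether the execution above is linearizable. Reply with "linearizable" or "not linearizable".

the violation lands at event 17, #8's response at time 17: events 1..16 linearize, events 1..17 do not
real-time-consistent orders of the 8 completed operations: 60 — all fail the atomic register replay
no completion choice of the 1 pending operation (#9) rescues it — every subset was tried
e.g. #1, #2, #3, #4, #5, #6, #7, #8 (pending dropped): illegal at step 8, since #8 read() → 1 cannot apply there
e.g. #1, #2, #3, #5, #4, #6, #7, #8 (pending dropped): illegal at step 8, since #8 read() → 1 cannot apply there

not linearizable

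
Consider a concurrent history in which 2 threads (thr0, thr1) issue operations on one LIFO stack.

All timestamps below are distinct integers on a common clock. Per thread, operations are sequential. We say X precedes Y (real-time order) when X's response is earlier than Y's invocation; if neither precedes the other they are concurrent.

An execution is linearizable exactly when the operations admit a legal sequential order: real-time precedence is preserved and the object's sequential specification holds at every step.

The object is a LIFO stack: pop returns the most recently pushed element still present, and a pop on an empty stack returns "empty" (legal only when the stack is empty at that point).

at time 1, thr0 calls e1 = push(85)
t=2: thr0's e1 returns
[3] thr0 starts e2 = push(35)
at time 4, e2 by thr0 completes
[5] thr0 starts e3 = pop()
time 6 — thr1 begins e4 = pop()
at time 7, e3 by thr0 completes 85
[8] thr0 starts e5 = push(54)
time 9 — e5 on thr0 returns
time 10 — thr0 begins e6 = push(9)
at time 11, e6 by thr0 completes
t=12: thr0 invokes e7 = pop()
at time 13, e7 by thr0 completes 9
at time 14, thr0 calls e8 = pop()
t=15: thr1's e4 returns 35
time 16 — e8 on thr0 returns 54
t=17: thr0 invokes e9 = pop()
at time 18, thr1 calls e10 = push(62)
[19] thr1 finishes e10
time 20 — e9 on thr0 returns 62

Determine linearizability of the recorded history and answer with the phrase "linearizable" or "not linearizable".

linearizable

one valid linearization: e1, e2, e4, e3, e5, e6, e7, e8, e10, e9
after step 1 (e1 push(85)): stack <85>
after step 2 (e2 push(35)): stack <85,35>
after step 3 (e4 pop() → 35): stack <85>
after step 4 (e3 pop() → 85): stack <>
after step 5 (e5 push(54)): stack <54>
after step 6 (e6 push(9)): stack <54,9>
after step 7 (e7 pop() → 9): stack <54>
after step 8 (e8 pop() → 54): stack <>
after step 9 (e10 push(62)): stack <62>
after step 10 (e9 pop() → 62): stack <>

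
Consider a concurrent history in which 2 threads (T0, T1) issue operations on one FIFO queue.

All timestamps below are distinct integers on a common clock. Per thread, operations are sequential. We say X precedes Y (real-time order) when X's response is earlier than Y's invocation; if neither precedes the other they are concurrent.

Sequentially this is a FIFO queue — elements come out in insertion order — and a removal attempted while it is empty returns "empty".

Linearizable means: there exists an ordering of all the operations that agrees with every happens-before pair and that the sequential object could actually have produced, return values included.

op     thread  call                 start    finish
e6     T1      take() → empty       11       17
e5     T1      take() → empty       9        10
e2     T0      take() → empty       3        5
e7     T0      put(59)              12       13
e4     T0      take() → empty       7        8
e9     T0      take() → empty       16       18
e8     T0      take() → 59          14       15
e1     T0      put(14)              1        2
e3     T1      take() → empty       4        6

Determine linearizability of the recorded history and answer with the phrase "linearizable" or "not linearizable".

not linearizable

prefix check: 1..5 passes, 1..6 fails once e3's time-6 response joins
real-time-consistent orders of the 3 completed operations: 2 — all fail the FIFO queue replay
take e1, e2, e3: step 2 already fails, because e2 take() → empty cannot occur there
take e1, e3, e2: step 2 already fails, because e3 take() → empty cannot occur there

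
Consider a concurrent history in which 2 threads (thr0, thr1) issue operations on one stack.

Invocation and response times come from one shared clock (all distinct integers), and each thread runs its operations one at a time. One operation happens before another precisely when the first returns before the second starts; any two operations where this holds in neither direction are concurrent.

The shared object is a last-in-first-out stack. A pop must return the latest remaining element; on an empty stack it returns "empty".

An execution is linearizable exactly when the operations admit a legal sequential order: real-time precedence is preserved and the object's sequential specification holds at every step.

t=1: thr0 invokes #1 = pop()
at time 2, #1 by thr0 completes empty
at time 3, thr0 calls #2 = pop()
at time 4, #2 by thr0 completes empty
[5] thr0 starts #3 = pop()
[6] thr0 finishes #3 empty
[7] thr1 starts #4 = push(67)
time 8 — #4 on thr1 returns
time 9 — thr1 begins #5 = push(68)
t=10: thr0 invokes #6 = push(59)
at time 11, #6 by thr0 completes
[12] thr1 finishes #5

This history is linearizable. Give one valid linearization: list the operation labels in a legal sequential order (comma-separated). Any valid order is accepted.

step 1: #1 pop() → empty — stack <>
step 2: #2 pop() → empty — stack <>
step 3: #3 pop() → empty — stack <>
step 4: #4 push(67) — stack <67>
step 5: #5 push(68) — stack <67,68>
step 6: #6 push(59) — stack <67,68,59>

#1, #2, #3, #4, #5, #6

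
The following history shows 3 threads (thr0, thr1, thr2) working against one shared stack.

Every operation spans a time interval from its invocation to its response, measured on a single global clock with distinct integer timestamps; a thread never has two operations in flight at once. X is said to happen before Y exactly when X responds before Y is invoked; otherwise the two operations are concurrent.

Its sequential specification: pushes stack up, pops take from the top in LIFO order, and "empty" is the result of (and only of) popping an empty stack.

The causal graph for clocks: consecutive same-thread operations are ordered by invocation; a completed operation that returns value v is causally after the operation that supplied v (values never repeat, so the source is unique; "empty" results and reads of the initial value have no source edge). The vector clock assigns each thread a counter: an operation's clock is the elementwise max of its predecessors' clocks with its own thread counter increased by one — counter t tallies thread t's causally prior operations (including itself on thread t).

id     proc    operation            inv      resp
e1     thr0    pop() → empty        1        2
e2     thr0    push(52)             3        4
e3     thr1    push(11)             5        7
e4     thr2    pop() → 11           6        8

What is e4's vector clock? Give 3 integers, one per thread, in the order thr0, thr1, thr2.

(0, 1, 1)

VC(e3, invoked at 5): no causal predecessors; +1 on thr1 → (0, 1, 0)
VC(e1, invoked at 1): no causal predecessors; +1 on thr0 → (1, 0, 0)
merge at e4 (invoked 6): VC(e3)=(0, 1, 0), own-thread bump on thr2 → (0, 1, 1)
merge at e2 (invoked 3): VC(e1)=(1, 0, 0), own-thread bump on thr0 → (2, 0, 0)
target: VC(e4) = (0, 1, 1)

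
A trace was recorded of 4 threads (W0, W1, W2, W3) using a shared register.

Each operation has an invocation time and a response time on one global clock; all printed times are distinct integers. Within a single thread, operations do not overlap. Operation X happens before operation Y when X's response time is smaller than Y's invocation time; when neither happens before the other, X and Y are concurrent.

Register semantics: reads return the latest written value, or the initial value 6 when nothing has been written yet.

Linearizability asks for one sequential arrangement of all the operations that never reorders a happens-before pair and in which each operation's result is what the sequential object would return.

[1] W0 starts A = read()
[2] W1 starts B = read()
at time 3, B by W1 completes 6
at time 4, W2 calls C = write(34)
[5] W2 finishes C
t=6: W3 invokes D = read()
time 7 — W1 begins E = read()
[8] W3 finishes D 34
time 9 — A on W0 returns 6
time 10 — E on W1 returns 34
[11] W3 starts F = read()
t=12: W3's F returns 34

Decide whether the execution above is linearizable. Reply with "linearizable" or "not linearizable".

witness order: A, B, C, D, E, F
1. A read() → 6, leaving value 6
2. B read() → 6, leaving value 6
3. C write(34), leaving value 34
4. D read() → 34, leaving value 34
5. E read() → 34, leaving value 34
6. F read() → 34, leaving value 34

linearizable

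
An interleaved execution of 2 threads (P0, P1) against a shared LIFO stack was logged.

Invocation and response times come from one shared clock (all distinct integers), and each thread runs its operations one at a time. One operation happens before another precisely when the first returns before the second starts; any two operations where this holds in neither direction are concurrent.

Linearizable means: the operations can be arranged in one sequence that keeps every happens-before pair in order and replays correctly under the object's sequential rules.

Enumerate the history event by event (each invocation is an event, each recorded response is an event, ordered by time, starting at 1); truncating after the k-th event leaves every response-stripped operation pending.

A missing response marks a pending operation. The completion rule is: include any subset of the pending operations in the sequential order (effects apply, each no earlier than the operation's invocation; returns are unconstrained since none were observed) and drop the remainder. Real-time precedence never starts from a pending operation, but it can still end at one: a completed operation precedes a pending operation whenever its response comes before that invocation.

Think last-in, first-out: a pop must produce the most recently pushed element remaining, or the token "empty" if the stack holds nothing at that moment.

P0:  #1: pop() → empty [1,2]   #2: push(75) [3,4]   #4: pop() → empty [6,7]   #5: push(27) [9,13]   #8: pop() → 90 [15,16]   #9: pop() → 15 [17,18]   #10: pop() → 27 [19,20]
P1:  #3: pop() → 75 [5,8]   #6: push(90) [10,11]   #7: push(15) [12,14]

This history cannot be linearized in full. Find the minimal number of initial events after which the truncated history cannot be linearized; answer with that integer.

events 1..15 are linearizable; a witness order is #1, #2, #3, #4, #5, #6, #7:
1. #1 pop() → empty, leaving stack <>
2. #2 push(75), leaving stack <75>
3. #3 pop() → 75, leaving stack <>
4. #4 pop() → empty, leaving stack <>
5. #5 push(27), leaving stack <27>
6. #6 push(90), leaving stack <27,90>
7. #7 push(15), leaving stack <27,90,15>
include event 16 — #8 responding at 16 — and every candidate order breaks
sample order #1, #2, #3, #4, #5, #6, #7, #8 stalls at step 8 — #8 pop() → 90 has no legal effect
sample order #1, #2, #3, #4, #6, #5, #7, #8 stalls at step 8 — #8 pop() → 90 has no legal effect

16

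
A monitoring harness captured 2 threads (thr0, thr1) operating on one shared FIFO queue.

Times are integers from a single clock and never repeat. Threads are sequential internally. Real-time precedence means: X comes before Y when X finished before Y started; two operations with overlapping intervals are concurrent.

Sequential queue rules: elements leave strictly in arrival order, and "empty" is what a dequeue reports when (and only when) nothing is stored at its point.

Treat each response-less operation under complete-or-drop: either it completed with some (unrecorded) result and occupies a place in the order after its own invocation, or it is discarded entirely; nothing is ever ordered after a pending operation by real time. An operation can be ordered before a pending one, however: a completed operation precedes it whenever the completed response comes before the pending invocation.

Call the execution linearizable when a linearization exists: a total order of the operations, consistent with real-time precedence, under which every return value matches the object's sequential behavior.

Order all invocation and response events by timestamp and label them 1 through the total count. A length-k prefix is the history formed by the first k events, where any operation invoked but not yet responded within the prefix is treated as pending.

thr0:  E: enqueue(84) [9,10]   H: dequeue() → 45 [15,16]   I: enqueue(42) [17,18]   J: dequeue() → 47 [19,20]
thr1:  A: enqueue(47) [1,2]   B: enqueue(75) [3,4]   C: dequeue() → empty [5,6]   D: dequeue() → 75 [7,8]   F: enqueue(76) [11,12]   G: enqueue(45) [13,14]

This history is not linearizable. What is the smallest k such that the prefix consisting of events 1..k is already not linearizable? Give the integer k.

a valid linearization of events 1..5 exists, for instance A, B:
1. A enqueue(47), leaving queue <47>
2. B enqueue(75), leaving queue <47,75>
event 6 — C's response, time 6 — after it, nothing linearizes
e.g. A, B, C: illegal at step 3, since C dequeue() → empty cannot apply there

6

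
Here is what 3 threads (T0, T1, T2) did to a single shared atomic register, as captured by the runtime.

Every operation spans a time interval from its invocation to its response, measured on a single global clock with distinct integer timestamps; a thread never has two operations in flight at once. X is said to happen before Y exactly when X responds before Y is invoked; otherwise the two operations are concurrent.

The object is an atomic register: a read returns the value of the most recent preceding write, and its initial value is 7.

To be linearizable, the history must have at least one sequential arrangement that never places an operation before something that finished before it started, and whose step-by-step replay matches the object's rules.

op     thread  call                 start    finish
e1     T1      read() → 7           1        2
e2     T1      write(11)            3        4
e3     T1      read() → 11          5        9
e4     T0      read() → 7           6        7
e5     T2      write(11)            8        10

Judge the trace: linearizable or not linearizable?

prefix check: 1..6 passes, 1..7 fails once e4's time-7 response joins
exhaustive check: the 3 completed atomic register ops admit one real-time order; illegal
every completion of the 1 pending operation (e3) was checked; none linearizes
for example e1, e2, e4 (pending dropped) fails at step 3: e4 read() → 7 is not legal there

not linearizable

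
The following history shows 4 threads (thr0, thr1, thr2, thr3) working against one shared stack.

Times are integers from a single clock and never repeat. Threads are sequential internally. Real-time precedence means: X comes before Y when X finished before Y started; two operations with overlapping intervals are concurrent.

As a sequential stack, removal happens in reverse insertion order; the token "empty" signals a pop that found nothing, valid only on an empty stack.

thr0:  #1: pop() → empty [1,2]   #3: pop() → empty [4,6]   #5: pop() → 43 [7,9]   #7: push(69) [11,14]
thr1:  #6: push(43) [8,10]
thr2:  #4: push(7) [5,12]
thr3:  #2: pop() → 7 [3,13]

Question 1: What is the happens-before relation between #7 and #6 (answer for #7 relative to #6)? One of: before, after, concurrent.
Answer: after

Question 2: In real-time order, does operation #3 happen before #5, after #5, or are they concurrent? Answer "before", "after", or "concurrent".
Answer: before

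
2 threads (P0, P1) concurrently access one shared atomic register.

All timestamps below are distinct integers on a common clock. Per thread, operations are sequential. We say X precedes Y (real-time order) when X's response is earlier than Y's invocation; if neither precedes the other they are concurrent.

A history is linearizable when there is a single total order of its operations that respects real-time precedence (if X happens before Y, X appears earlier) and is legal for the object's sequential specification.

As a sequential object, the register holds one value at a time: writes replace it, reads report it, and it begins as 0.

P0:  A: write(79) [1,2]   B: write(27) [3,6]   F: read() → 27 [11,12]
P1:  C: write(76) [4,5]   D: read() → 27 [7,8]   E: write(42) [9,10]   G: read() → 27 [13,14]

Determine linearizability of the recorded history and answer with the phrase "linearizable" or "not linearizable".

not linearizable

through event 11 a valid linearization exists; event 12 (F responding at time 12) ends that
the 6 completed operations admit 2 real-time orders; each fails the atomic register replay
take A, B, C, D, E, F: step 4 already fails, because D read() → 27 cannot occur there
take A, C, B, D, E, F: step 6 already fails, because F read() → 27 cannot occur there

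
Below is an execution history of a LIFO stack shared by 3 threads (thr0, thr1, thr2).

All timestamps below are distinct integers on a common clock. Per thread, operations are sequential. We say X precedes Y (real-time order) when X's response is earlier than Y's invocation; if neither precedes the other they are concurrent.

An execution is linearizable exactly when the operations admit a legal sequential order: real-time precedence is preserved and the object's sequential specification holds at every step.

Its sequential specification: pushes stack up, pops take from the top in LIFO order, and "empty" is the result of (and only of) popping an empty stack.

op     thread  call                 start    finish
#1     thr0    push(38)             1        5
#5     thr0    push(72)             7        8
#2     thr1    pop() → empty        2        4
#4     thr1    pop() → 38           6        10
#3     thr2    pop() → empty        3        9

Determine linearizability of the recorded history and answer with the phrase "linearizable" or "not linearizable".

one valid linearization: #2, #1, #4, #3, #5
after step 1 (#2 pop() → empty): stack <>
after step 2 (#1 push(38)): stack <38>
after step 3 (#4 pop() → 38): stack <>
after step 4 (#3 pop() → empty): stack <>
after step 5 (#5 push(72)): stack <72>

linearizable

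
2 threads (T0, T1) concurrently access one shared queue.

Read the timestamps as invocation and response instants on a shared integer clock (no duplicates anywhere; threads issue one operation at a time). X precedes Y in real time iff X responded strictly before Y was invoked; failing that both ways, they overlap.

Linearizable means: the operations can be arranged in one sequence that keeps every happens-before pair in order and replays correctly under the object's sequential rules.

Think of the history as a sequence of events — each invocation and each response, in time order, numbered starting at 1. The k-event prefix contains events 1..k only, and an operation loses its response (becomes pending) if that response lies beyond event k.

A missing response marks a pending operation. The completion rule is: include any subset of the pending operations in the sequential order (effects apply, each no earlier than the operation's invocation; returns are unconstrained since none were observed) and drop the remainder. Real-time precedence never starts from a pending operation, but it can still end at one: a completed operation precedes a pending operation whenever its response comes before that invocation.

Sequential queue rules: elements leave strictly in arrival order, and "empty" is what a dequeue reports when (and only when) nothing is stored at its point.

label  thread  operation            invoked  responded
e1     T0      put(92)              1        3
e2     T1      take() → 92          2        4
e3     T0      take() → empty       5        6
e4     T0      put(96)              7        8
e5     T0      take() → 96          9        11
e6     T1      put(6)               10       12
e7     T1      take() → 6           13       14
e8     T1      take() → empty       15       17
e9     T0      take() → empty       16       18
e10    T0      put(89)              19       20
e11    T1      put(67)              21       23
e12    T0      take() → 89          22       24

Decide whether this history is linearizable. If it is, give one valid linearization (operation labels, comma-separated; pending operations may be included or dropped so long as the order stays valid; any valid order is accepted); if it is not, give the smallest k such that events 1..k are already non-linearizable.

linearizable — witness: e1, e2, e3, e4, e5, e6, e7, e8, e9, e10, e11, e12

step 1: e1 put(92) — queue <92>
step 2: e2 take() → 92 — queue <>
step 3: e3 take() → empty — queue <>
step 4: e4 put(96) — queue <96>
step 5: e5 take() → 96 — queue <>
step 6: e6 put(6) — queue <6>
step 7: e7 take() → 6 — queue <>
step 8: e8 take() → empty — queue <>
step 9: e9 take() → empty — queue <>
step 10: e10 put(89) — queue <89>
step 11: e11 put(67) — queue <89,67>
step 12: e12 take() → 89 — queue <67>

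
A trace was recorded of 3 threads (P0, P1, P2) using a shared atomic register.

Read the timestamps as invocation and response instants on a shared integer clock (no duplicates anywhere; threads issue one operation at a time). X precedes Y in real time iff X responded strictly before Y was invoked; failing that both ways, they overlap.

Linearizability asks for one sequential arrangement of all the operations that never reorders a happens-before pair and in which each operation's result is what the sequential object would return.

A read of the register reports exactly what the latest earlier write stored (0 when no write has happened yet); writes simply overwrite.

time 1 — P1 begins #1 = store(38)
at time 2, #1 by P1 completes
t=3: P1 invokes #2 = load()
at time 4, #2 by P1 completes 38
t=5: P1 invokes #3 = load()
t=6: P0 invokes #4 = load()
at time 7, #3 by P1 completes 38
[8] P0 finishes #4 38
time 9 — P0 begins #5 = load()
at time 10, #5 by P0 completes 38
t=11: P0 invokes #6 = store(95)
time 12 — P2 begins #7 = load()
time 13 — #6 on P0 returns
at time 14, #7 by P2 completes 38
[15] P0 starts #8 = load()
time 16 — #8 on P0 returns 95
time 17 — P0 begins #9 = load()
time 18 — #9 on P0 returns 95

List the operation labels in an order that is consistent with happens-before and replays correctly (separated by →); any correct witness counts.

#1 → #2 → #3 → #4 → #5 → #7 → #6 → #8 → #9

step 1: #1 store(38) — value 38
step 2: #2 load() → 38 — value 38
step 3: #3 load() → 38 — value 38
step 4: #4 load() → 38 — value 38
step 5: #5 load() → 38 — value 38
step 6: #7 load() → 38 — value 38
step 7: #6 store(95) — value 95
step 8: #8 load() → 95 — value 95
step 9: #9 load() → 95 — value 95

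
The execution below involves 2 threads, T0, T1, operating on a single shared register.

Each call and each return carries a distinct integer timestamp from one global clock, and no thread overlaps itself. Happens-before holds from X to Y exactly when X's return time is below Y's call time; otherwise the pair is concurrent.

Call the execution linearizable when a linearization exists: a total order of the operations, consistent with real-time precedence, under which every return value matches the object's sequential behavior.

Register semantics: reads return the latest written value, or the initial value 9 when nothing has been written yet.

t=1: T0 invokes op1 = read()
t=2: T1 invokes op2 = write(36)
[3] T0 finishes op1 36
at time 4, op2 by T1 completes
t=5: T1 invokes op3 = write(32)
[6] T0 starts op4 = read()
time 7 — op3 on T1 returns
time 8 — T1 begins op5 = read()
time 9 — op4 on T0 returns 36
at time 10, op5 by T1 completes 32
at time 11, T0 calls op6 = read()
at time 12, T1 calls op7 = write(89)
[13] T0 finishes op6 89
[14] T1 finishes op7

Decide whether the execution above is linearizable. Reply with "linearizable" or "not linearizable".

linearizable

one valid linearization: op2, op1, op4, op3, op5, op7, op6
1. op2 write(36), leaving value 36
2. op1 read() → 36, leaving value 36
3. op4 read() → 36, leaving value 36
4. op3 write(32), leaving value 32
5. op5 read() → 32, leaving value 32
6. op7 write(89), leaving value 89
7. op6 read() → 89, leaving value 89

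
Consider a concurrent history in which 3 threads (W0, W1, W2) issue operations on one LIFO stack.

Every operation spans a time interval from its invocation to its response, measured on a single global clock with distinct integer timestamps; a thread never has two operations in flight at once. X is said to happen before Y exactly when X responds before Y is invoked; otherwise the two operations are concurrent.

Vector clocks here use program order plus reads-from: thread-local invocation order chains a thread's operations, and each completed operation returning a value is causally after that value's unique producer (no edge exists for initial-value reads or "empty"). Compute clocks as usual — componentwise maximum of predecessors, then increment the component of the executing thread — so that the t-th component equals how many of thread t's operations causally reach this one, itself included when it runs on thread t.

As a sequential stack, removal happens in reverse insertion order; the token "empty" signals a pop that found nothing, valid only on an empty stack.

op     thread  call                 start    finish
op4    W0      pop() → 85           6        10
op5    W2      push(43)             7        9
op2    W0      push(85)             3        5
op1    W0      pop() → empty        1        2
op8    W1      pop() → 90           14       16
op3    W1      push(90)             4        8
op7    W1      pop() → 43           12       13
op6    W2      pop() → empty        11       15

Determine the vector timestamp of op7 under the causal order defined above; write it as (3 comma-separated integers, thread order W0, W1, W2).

(0, 2, 1)

op5, invoked 7, has no incoming edges; only W2's bump applies → (0, 0, 1)
op3, invoked 4, has no incoming edges; only W1's bump applies → (0, 1, 0)
op1, invoked 1, has no incoming edges; only W0's bump applies → (1, 0, 0)
op6 (invocation 11): componentwise max over VC(op5)=(0, 0, 1), +1 at W2, giving (0, 0, 2)
op2 (invocation 3): componentwise max over VC(op1)=(1, 0, 0), +1 at W0, giving (2, 0, 0)
op7 (invocation 12): componentwise max over VC(op3)=(0, 1, 0), VC(op5)=(0, 0, 1), +1 at W1, giving (0, 2, 1)
op4 (invocation 6): componentwise max over VC(op2)=(2, 0, 0), +1 at W0, giving (3, 0, 0)
op8 (invocation 14): componentwise max over VC(op3)=(0, 1, 0), VC(op7)=(0, 2, 1), +1 at W1, giving (0, 3, 1)
target: VC(op7) = (0, 2, 1)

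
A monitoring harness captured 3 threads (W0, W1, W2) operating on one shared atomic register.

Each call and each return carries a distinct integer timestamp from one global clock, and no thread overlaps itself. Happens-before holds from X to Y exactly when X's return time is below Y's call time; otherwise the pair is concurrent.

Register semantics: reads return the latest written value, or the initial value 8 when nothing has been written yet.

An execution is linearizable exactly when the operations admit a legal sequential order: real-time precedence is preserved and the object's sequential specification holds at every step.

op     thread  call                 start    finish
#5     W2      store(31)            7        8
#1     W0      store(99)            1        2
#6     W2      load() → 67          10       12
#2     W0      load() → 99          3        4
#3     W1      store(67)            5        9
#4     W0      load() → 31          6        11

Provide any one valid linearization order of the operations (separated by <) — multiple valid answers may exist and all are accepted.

1. #1 store(99), leaving value 99
2. #2 load() → 99, leaving value 99
3. #5 store(31), leaving value 31
4. #4 load() → 31, leaving value 31
5. #3 store(67), leaving value 67
6. #6 load() → 67, leaving value 67

#1 < #2 < #5 < #4 < #3 < #6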